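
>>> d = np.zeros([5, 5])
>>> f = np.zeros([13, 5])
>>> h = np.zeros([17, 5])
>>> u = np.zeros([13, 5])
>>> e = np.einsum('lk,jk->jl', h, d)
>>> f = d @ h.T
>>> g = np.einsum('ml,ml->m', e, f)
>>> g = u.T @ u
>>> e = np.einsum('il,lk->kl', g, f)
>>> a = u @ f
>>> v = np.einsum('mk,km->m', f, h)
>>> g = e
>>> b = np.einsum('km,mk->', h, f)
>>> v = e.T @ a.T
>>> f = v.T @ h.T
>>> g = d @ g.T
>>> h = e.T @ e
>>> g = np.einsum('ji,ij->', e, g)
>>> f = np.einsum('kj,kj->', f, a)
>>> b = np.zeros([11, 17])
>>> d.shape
(5, 5)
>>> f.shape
()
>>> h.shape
(5, 5)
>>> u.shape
(13, 5)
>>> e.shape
(17, 5)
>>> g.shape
()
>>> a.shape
(13, 17)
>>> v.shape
(5, 13)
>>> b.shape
(11, 17)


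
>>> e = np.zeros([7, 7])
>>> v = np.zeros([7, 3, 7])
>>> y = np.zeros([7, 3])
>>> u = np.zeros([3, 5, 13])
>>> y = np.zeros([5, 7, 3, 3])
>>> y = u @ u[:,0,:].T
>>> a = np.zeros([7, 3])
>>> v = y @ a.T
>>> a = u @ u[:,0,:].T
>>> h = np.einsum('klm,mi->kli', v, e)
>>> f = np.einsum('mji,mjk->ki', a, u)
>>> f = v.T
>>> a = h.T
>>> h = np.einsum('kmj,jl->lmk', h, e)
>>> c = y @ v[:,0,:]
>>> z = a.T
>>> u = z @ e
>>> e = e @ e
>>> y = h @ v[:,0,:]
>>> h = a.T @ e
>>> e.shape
(7, 7)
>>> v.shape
(3, 5, 7)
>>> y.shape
(7, 5, 7)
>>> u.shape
(3, 5, 7)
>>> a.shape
(7, 5, 3)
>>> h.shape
(3, 5, 7)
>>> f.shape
(7, 5, 3)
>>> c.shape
(3, 5, 7)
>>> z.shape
(3, 5, 7)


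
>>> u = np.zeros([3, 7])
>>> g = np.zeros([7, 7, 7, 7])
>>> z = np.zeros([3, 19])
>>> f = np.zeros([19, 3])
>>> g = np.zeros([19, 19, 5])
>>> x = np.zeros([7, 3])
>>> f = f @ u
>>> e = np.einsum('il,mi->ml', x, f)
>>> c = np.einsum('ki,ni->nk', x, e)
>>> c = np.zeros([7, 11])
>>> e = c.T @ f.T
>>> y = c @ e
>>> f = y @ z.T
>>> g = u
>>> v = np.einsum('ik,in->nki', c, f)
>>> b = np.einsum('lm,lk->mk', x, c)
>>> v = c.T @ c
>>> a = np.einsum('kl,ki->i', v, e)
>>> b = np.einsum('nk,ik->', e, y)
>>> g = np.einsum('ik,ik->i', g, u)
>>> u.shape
(3, 7)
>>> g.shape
(3,)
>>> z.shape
(3, 19)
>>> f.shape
(7, 3)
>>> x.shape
(7, 3)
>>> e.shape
(11, 19)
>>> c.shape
(7, 11)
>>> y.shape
(7, 19)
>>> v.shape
(11, 11)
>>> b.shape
()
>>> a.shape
(19,)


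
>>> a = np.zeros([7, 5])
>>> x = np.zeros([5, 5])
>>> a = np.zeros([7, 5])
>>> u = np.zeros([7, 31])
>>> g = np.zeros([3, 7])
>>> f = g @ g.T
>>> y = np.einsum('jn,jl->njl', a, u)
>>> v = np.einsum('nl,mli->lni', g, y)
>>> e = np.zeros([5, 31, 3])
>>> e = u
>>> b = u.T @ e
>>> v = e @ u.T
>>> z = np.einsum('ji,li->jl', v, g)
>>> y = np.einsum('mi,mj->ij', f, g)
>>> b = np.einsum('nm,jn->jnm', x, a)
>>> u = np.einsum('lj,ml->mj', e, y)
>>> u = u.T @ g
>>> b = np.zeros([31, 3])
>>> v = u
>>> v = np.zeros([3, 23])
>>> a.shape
(7, 5)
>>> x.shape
(5, 5)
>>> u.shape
(31, 7)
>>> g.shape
(3, 7)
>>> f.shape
(3, 3)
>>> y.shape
(3, 7)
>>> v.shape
(3, 23)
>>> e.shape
(7, 31)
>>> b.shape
(31, 3)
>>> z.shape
(7, 3)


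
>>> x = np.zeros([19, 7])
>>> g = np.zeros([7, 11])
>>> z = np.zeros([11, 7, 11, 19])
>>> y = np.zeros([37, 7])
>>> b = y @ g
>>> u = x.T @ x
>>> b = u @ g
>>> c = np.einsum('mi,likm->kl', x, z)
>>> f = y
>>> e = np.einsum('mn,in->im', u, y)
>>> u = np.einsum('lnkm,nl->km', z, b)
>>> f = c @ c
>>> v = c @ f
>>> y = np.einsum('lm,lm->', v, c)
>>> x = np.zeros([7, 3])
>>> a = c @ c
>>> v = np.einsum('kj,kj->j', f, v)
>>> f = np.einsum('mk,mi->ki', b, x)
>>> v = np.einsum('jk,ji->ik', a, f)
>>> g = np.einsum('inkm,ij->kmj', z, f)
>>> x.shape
(7, 3)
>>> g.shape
(11, 19, 3)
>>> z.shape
(11, 7, 11, 19)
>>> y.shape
()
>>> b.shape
(7, 11)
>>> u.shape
(11, 19)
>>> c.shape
(11, 11)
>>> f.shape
(11, 3)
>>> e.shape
(37, 7)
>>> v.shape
(3, 11)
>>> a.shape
(11, 11)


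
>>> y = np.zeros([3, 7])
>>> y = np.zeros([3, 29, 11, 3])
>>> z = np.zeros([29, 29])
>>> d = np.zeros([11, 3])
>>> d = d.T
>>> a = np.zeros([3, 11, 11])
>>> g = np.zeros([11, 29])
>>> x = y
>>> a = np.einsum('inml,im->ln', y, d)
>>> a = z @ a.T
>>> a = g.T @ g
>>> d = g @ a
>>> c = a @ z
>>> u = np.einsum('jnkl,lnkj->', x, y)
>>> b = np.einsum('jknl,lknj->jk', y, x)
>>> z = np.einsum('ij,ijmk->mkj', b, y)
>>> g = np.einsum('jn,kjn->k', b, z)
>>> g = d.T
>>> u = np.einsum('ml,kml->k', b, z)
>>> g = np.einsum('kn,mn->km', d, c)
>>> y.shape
(3, 29, 11, 3)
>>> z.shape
(11, 3, 29)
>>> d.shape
(11, 29)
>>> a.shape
(29, 29)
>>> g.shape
(11, 29)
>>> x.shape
(3, 29, 11, 3)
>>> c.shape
(29, 29)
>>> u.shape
(11,)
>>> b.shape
(3, 29)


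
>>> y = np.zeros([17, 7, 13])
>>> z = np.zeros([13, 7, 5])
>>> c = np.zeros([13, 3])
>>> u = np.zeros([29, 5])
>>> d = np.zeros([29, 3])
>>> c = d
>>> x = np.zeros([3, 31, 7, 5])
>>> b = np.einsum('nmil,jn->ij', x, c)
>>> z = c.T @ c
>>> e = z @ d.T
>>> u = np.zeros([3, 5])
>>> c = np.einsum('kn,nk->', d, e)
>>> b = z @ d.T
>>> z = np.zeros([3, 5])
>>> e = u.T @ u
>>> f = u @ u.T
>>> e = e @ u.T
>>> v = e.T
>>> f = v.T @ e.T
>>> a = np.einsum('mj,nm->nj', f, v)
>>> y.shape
(17, 7, 13)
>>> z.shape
(3, 5)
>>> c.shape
()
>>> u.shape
(3, 5)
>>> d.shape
(29, 3)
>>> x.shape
(3, 31, 7, 5)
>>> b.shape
(3, 29)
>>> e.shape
(5, 3)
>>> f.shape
(5, 5)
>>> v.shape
(3, 5)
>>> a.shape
(3, 5)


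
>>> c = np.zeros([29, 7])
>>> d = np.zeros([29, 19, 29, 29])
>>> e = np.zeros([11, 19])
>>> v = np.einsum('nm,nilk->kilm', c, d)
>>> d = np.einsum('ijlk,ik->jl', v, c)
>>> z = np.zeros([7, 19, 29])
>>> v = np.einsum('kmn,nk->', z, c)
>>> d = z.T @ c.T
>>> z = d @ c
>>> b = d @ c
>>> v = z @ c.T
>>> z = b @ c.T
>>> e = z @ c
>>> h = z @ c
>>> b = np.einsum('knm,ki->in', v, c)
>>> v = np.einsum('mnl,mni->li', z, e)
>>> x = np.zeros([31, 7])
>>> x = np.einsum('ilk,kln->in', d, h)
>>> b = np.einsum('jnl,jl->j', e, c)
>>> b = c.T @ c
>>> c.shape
(29, 7)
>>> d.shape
(29, 19, 29)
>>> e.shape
(29, 19, 7)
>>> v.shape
(29, 7)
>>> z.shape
(29, 19, 29)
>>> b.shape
(7, 7)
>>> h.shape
(29, 19, 7)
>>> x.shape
(29, 7)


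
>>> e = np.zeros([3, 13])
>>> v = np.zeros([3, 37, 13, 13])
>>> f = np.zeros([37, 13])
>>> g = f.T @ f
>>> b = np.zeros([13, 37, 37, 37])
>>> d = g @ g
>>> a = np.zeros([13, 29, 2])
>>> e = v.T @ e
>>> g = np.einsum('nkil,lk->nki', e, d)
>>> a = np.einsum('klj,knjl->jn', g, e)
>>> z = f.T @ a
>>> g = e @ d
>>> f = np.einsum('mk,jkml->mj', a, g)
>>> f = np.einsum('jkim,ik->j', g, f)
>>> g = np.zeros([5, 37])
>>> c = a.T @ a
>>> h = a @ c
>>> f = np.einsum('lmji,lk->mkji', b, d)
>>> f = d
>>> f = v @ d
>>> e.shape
(13, 13, 37, 13)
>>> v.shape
(3, 37, 13, 13)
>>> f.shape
(3, 37, 13, 13)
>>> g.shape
(5, 37)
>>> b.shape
(13, 37, 37, 37)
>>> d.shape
(13, 13)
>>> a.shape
(37, 13)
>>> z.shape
(13, 13)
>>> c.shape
(13, 13)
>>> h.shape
(37, 13)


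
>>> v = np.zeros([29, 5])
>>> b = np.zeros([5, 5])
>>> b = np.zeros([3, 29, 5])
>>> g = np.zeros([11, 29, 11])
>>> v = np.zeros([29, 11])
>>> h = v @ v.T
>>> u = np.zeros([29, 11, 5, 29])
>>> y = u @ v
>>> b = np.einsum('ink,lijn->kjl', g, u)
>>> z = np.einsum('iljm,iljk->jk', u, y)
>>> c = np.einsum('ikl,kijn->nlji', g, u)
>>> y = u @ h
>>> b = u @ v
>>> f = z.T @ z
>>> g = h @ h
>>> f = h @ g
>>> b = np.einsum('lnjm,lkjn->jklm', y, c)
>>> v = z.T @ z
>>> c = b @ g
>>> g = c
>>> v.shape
(11, 11)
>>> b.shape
(5, 11, 29, 29)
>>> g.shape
(5, 11, 29, 29)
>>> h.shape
(29, 29)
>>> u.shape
(29, 11, 5, 29)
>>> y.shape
(29, 11, 5, 29)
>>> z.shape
(5, 11)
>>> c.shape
(5, 11, 29, 29)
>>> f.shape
(29, 29)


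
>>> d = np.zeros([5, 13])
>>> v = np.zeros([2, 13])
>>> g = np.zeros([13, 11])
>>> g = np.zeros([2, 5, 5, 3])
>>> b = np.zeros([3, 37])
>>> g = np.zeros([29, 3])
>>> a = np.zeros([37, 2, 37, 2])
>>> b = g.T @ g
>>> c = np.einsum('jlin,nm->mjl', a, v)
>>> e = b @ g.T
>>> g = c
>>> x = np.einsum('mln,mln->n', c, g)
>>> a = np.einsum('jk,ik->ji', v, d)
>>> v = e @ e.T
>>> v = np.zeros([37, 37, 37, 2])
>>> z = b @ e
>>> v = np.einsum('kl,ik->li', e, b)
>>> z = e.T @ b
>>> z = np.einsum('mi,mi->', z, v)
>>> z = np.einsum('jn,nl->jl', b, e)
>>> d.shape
(5, 13)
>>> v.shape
(29, 3)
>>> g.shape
(13, 37, 2)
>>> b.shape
(3, 3)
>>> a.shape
(2, 5)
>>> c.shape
(13, 37, 2)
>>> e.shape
(3, 29)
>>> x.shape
(2,)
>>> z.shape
(3, 29)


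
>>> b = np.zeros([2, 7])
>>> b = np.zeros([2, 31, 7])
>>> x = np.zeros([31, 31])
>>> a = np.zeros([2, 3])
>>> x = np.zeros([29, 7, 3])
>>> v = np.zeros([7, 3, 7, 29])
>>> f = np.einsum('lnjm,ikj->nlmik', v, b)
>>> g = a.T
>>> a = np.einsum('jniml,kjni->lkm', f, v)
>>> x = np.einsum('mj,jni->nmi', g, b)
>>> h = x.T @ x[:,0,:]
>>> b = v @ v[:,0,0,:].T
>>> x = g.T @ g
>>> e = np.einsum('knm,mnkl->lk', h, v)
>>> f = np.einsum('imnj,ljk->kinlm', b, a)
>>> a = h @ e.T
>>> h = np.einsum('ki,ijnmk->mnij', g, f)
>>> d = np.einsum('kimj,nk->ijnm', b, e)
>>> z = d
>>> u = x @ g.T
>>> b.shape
(7, 3, 7, 7)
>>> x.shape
(2, 2)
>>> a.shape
(7, 3, 29)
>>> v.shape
(7, 3, 7, 29)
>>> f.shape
(2, 7, 7, 31, 3)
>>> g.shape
(3, 2)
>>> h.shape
(31, 7, 2, 7)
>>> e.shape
(29, 7)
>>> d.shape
(3, 7, 29, 7)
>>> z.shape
(3, 7, 29, 7)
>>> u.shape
(2, 3)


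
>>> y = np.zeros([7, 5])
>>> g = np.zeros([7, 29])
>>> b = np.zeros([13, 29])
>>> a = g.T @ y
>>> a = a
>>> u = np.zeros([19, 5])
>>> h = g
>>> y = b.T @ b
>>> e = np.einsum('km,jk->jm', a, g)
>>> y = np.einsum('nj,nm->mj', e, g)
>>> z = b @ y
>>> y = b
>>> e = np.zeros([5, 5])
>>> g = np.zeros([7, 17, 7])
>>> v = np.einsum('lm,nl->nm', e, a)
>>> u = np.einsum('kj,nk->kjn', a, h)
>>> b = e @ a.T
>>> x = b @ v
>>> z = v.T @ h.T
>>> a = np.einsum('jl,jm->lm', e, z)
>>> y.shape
(13, 29)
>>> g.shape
(7, 17, 7)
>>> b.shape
(5, 29)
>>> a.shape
(5, 7)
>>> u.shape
(29, 5, 7)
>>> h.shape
(7, 29)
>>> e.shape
(5, 5)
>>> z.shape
(5, 7)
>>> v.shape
(29, 5)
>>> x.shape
(5, 5)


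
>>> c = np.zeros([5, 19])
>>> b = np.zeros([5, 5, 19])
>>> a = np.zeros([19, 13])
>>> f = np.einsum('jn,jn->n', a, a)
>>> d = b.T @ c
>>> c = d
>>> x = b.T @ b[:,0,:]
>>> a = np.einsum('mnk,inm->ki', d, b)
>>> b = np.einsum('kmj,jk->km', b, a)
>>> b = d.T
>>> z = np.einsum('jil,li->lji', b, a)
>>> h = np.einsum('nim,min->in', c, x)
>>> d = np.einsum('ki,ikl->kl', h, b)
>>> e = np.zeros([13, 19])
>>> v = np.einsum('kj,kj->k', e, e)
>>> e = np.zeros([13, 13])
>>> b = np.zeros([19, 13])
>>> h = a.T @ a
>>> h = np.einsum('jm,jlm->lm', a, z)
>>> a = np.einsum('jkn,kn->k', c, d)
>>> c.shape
(19, 5, 19)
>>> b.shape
(19, 13)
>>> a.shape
(5,)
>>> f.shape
(13,)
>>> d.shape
(5, 19)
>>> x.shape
(19, 5, 19)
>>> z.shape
(19, 19, 5)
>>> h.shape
(19, 5)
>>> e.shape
(13, 13)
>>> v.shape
(13,)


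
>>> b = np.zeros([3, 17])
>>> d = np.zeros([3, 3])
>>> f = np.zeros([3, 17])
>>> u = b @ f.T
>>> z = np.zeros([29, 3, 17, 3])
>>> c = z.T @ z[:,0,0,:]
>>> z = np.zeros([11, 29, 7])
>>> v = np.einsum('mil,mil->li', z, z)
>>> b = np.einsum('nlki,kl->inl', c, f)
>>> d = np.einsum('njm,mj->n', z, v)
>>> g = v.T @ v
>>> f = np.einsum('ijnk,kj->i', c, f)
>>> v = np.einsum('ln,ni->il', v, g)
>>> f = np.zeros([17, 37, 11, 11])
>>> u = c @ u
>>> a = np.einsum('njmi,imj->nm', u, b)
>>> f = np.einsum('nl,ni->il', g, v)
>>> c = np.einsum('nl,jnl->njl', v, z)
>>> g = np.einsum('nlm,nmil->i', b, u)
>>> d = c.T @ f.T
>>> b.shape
(3, 3, 17)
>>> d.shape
(7, 11, 7)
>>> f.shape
(7, 29)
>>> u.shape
(3, 17, 3, 3)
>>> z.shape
(11, 29, 7)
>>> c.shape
(29, 11, 7)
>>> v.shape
(29, 7)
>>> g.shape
(3,)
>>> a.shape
(3, 3)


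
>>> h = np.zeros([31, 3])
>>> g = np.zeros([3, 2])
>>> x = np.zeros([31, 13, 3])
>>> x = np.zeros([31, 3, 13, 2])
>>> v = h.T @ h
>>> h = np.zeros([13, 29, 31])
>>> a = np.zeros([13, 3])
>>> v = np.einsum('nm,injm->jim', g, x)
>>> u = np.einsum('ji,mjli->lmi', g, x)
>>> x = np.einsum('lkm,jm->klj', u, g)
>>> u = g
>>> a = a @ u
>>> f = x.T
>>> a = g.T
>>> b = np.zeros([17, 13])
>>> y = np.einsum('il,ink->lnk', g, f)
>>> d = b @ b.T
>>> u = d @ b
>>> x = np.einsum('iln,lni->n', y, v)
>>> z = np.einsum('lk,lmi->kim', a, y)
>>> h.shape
(13, 29, 31)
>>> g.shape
(3, 2)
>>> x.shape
(31,)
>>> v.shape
(13, 31, 2)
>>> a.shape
(2, 3)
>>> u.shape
(17, 13)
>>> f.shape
(3, 13, 31)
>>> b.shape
(17, 13)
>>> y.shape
(2, 13, 31)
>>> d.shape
(17, 17)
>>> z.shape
(3, 31, 13)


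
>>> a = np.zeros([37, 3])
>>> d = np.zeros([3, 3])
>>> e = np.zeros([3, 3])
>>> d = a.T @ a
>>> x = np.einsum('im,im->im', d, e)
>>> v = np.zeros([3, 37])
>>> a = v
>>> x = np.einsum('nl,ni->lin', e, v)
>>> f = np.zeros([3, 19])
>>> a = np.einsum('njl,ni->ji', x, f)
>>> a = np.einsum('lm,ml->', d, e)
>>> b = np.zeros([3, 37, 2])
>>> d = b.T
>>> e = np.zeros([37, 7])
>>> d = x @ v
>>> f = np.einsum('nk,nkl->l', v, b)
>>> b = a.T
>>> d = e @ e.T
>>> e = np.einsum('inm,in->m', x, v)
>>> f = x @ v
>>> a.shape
()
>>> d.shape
(37, 37)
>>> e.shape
(3,)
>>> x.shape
(3, 37, 3)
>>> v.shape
(3, 37)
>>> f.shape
(3, 37, 37)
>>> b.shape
()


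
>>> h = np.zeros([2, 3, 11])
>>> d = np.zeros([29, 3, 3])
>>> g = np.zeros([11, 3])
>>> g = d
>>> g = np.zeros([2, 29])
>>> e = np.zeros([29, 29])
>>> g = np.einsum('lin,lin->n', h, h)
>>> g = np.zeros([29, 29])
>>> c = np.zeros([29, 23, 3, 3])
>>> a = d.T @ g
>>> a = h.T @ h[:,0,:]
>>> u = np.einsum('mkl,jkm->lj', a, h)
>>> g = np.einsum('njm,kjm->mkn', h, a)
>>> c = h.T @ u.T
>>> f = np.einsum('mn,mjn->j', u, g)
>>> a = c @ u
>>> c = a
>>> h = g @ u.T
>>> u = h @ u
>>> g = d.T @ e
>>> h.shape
(11, 11, 11)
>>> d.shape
(29, 3, 3)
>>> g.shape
(3, 3, 29)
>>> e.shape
(29, 29)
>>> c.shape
(11, 3, 2)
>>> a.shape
(11, 3, 2)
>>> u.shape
(11, 11, 2)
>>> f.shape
(11,)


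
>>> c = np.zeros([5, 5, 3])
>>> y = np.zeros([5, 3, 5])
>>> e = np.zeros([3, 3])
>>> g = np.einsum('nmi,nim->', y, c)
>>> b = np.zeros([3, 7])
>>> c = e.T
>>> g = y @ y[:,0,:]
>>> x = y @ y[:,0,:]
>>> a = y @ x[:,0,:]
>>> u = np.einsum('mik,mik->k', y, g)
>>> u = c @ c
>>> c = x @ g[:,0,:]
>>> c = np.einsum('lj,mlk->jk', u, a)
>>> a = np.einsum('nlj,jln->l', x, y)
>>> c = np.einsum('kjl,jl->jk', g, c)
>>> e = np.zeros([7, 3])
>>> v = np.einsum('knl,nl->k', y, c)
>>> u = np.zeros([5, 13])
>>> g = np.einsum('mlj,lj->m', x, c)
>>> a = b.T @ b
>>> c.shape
(3, 5)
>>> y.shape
(5, 3, 5)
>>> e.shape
(7, 3)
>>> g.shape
(5,)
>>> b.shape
(3, 7)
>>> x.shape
(5, 3, 5)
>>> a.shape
(7, 7)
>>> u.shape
(5, 13)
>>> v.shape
(5,)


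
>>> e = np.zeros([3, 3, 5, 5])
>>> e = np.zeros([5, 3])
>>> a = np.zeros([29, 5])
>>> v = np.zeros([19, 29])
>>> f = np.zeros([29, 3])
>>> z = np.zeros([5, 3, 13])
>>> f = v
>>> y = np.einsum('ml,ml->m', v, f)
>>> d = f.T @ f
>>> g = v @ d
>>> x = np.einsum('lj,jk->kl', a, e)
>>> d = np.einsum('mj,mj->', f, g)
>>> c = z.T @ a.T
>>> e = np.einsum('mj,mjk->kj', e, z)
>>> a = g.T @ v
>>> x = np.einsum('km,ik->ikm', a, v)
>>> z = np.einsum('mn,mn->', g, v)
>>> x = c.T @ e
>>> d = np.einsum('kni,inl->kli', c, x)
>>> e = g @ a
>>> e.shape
(19, 29)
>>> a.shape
(29, 29)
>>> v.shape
(19, 29)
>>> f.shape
(19, 29)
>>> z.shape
()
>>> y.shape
(19,)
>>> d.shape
(13, 3, 29)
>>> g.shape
(19, 29)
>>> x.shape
(29, 3, 3)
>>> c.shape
(13, 3, 29)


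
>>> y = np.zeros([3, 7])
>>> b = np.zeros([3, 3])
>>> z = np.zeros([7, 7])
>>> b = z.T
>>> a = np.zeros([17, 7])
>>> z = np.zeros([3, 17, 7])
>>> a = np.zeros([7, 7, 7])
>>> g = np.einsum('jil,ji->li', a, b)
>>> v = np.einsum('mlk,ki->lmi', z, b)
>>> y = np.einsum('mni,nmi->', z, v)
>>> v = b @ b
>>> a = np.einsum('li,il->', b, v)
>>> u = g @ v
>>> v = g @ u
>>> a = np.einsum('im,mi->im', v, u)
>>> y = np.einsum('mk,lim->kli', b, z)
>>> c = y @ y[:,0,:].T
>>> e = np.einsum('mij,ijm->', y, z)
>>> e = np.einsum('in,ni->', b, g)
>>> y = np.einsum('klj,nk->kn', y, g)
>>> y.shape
(7, 7)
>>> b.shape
(7, 7)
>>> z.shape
(3, 17, 7)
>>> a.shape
(7, 7)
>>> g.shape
(7, 7)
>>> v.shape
(7, 7)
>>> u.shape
(7, 7)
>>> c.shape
(7, 3, 7)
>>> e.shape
()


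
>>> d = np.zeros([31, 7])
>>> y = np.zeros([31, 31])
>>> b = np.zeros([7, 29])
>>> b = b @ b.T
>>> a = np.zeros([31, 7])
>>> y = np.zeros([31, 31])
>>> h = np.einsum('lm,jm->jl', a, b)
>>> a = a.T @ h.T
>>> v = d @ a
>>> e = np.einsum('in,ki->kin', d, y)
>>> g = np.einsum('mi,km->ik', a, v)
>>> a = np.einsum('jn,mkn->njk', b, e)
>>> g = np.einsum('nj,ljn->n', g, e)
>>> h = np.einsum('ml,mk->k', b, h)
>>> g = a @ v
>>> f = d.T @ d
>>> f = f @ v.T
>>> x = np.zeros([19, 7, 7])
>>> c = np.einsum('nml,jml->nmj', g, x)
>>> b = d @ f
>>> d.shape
(31, 7)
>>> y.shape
(31, 31)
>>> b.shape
(31, 31)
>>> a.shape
(7, 7, 31)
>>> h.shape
(31,)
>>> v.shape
(31, 7)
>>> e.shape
(31, 31, 7)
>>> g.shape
(7, 7, 7)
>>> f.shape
(7, 31)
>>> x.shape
(19, 7, 7)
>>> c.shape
(7, 7, 19)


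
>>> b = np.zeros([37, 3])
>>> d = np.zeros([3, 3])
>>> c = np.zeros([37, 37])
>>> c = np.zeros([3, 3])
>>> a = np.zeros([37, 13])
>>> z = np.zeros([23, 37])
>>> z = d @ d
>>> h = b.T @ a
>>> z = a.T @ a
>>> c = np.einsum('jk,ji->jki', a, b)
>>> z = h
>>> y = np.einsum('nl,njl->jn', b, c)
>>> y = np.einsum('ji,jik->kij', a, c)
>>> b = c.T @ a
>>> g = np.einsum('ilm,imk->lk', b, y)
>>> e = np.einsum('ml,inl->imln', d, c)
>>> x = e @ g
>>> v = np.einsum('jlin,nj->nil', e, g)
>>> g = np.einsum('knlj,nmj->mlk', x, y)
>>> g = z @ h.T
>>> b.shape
(3, 13, 13)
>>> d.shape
(3, 3)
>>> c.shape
(37, 13, 3)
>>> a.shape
(37, 13)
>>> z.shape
(3, 13)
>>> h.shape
(3, 13)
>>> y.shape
(3, 13, 37)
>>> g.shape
(3, 3)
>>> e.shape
(37, 3, 3, 13)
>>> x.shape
(37, 3, 3, 37)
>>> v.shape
(13, 3, 3)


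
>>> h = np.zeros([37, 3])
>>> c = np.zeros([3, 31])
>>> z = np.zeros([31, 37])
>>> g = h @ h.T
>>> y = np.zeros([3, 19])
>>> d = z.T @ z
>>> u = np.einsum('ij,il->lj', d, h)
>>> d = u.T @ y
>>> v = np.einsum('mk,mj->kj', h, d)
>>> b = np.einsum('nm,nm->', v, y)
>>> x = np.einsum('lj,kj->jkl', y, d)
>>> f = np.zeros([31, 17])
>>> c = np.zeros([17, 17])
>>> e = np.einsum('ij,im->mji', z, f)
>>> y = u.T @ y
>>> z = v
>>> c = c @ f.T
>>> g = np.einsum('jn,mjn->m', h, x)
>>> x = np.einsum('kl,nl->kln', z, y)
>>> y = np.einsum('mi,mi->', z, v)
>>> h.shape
(37, 3)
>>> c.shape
(17, 31)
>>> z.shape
(3, 19)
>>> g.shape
(19,)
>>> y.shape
()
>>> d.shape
(37, 19)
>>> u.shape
(3, 37)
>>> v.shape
(3, 19)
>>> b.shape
()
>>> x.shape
(3, 19, 37)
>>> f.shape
(31, 17)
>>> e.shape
(17, 37, 31)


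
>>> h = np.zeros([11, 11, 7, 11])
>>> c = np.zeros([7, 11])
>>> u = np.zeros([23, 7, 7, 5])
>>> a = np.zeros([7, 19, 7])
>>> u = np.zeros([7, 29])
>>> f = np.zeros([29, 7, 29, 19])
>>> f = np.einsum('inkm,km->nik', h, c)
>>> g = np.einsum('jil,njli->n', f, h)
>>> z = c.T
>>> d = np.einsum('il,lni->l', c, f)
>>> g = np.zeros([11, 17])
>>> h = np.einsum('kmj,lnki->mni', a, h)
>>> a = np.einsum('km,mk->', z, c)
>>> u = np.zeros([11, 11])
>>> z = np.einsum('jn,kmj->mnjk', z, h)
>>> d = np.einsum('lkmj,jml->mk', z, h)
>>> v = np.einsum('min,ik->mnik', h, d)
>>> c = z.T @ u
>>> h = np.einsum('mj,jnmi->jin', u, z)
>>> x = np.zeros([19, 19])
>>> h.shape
(11, 19, 7)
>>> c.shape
(19, 11, 7, 11)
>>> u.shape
(11, 11)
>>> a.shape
()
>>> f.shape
(11, 11, 7)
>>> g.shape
(11, 17)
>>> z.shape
(11, 7, 11, 19)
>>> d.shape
(11, 7)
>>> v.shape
(19, 11, 11, 7)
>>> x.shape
(19, 19)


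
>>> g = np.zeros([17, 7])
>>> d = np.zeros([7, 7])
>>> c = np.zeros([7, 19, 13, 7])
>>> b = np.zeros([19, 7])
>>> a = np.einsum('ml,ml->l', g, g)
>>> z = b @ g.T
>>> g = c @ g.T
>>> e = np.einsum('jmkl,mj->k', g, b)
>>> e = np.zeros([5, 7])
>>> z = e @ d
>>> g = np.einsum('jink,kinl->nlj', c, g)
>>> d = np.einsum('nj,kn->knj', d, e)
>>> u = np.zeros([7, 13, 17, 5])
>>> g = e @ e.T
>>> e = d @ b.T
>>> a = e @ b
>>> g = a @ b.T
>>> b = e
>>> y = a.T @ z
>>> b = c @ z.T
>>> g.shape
(5, 7, 19)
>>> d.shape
(5, 7, 7)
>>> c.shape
(7, 19, 13, 7)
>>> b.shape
(7, 19, 13, 5)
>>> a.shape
(5, 7, 7)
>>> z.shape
(5, 7)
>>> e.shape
(5, 7, 19)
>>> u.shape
(7, 13, 17, 5)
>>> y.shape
(7, 7, 7)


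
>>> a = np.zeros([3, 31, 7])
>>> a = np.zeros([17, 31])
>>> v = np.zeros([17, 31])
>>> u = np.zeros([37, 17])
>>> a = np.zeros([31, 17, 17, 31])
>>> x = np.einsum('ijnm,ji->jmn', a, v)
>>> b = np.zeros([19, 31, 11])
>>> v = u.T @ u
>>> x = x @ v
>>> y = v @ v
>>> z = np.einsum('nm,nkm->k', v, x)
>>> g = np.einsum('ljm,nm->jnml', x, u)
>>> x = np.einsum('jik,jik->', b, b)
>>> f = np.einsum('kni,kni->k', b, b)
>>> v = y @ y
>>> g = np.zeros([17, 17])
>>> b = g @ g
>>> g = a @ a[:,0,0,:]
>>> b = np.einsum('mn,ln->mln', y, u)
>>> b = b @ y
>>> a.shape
(31, 17, 17, 31)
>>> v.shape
(17, 17)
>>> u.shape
(37, 17)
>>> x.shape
()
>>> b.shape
(17, 37, 17)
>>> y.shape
(17, 17)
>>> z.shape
(31,)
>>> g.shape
(31, 17, 17, 31)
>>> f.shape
(19,)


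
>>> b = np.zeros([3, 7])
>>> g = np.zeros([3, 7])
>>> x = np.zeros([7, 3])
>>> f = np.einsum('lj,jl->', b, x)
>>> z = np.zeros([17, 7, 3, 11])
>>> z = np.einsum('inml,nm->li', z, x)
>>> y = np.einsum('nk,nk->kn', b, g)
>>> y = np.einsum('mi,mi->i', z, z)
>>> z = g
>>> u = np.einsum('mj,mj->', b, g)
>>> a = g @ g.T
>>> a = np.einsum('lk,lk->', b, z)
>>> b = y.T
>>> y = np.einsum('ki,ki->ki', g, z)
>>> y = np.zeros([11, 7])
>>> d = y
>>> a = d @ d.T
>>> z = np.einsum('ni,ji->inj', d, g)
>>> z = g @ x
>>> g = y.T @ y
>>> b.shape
(17,)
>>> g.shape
(7, 7)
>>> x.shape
(7, 3)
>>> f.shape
()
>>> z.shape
(3, 3)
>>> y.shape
(11, 7)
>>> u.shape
()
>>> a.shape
(11, 11)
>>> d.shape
(11, 7)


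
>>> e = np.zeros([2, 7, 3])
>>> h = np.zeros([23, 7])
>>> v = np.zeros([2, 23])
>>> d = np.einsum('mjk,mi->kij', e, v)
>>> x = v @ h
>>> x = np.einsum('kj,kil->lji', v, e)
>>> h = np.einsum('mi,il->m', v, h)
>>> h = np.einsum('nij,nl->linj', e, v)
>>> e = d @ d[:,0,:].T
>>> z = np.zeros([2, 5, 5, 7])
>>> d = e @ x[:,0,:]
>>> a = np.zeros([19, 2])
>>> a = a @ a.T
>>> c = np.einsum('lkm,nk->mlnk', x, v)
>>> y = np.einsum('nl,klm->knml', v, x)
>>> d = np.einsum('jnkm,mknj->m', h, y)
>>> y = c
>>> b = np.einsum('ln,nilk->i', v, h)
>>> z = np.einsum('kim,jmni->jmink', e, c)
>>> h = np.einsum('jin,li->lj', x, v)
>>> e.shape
(3, 23, 3)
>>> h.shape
(2, 3)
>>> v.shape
(2, 23)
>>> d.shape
(3,)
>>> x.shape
(3, 23, 7)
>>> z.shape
(7, 3, 23, 2, 3)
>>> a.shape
(19, 19)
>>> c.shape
(7, 3, 2, 23)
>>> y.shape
(7, 3, 2, 23)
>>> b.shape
(7,)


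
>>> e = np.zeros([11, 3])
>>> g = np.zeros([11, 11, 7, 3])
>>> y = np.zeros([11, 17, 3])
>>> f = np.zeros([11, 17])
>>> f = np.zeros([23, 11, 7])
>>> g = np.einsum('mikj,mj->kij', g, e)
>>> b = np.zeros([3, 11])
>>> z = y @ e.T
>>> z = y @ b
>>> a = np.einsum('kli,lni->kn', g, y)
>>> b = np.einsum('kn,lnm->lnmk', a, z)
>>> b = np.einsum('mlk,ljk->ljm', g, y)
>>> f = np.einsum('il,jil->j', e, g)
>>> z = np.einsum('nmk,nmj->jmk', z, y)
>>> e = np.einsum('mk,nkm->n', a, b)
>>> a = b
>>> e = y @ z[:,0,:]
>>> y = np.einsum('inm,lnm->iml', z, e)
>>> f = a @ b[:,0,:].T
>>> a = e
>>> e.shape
(11, 17, 11)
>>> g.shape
(7, 11, 3)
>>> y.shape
(3, 11, 11)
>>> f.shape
(11, 17, 11)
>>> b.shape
(11, 17, 7)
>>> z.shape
(3, 17, 11)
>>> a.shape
(11, 17, 11)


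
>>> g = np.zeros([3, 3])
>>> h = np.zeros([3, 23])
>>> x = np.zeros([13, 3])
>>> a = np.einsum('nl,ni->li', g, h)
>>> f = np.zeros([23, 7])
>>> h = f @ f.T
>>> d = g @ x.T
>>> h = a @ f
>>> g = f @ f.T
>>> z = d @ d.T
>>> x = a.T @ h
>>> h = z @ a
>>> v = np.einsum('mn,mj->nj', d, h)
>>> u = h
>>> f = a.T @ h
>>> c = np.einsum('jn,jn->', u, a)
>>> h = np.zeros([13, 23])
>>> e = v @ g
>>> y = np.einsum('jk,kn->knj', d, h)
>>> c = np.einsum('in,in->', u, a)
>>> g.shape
(23, 23)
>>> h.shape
(13, 23)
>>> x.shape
(23, 7)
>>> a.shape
(3, 23)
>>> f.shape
(23, 23)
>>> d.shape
(3, 13)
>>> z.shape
(3, 3)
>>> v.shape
(13, 23)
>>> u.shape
(3, 23)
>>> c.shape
()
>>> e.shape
(13, 23)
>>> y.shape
(13, 23, 3)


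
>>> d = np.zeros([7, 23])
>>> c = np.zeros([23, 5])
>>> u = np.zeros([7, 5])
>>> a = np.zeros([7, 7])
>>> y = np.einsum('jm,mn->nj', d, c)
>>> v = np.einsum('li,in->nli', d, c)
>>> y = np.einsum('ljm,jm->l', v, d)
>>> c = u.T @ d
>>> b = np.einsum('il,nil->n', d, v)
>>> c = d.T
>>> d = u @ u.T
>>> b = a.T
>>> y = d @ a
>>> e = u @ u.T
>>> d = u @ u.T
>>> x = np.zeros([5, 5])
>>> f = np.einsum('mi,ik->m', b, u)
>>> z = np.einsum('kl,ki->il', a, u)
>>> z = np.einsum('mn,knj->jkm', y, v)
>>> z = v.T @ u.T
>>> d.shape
(7, 7)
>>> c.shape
(23, 7)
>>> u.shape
(7, 5)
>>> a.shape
(7, 7)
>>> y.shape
(7, 7)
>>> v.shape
(5, 7, 23)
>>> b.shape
(7, 7)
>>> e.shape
(7, 7)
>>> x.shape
(5, 5)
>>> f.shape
(7,)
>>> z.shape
(23, 7, 7)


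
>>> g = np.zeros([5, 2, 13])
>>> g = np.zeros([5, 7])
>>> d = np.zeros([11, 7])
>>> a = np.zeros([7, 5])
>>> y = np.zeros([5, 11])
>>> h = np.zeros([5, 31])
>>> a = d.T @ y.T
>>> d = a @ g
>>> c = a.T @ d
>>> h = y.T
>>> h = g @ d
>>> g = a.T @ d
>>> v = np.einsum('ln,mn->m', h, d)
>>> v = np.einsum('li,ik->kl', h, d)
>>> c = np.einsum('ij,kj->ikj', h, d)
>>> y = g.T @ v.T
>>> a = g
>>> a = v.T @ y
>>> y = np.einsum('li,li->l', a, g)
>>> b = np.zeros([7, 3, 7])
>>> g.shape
(5, 7)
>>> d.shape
(7, 7)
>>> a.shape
(5, 7)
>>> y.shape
(5,)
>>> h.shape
(5, 7)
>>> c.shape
(5, 7, 7)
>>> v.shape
(7, 5)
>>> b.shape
(7, 3, 7)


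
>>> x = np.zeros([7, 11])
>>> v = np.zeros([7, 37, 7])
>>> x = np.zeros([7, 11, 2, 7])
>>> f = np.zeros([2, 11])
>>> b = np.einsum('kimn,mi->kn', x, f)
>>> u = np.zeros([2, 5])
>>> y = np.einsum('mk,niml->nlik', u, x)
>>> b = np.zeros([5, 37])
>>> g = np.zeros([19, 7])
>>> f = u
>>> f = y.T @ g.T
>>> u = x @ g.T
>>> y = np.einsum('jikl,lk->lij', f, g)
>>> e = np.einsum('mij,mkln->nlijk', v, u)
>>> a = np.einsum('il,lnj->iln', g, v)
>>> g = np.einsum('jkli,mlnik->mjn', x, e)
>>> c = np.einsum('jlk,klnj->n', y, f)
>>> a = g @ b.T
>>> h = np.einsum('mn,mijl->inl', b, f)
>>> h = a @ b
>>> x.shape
(7, 11, 2, 7)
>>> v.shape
(7, 37, 7)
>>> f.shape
(5, 11, 7, 19)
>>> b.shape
(5, 37)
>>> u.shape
(7, 11, 2, 19)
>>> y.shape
(19, 11, 5)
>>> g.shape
(19, 7, 37)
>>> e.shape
(19, 2, 37, 7, 11)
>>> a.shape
(19, 7, 5)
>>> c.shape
(7,)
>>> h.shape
(19, 7, 37)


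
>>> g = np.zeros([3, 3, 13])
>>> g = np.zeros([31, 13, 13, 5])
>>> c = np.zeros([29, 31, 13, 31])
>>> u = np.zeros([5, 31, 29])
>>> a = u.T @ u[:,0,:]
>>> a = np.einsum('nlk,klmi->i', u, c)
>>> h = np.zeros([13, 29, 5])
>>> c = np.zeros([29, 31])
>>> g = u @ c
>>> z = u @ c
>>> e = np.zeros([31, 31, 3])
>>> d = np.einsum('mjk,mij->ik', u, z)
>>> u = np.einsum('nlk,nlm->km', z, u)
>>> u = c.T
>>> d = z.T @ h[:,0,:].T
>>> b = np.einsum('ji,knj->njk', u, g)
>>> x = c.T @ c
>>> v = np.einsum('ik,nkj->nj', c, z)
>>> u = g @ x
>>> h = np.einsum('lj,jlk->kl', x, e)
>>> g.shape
(5, 31, 31)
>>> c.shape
(29, 31)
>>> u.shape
(5, 31, 31)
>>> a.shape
(31,)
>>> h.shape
(3, 31)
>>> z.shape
(5, 31, 31)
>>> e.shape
(31, 31, 3)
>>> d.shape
(31, 31, 13)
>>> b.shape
(31, 31, 5)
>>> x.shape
(31, 31)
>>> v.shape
(5, 31)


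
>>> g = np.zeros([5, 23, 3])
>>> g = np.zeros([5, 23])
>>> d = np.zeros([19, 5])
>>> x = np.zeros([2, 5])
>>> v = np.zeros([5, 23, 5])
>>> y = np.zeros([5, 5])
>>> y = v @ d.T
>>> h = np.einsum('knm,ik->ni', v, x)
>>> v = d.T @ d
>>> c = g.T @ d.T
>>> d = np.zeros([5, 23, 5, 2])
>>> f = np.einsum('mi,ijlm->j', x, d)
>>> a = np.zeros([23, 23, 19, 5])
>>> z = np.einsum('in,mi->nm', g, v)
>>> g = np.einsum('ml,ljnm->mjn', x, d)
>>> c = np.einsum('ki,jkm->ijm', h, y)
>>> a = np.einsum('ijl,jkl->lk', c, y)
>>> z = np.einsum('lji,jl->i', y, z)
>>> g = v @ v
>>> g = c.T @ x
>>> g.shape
(19, 5, 5)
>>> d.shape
(5, 23, 5, 2)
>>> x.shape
(2, 5)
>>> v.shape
(5, 5)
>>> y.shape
(5, 23, 19)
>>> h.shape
(23, 2)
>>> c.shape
(2, 5, 19)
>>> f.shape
(23,)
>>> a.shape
(19, 23)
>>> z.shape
(19,)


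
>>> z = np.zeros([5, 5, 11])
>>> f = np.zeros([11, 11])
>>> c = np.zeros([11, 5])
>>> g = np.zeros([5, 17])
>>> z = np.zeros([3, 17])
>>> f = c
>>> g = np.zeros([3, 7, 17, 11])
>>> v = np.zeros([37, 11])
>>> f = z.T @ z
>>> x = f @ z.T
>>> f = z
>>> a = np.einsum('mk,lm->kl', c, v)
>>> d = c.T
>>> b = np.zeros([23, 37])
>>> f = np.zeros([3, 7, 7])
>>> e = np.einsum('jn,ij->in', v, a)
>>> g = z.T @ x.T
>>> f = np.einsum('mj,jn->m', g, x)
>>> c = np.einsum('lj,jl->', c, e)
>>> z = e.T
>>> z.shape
(11, 5)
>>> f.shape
(17,)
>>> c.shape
()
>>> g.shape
(17, 17)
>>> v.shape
(37, 11)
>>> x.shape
(17, 3)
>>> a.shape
(5, 37)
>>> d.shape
(5, 11)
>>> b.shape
(23, 37)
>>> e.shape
(5, 11)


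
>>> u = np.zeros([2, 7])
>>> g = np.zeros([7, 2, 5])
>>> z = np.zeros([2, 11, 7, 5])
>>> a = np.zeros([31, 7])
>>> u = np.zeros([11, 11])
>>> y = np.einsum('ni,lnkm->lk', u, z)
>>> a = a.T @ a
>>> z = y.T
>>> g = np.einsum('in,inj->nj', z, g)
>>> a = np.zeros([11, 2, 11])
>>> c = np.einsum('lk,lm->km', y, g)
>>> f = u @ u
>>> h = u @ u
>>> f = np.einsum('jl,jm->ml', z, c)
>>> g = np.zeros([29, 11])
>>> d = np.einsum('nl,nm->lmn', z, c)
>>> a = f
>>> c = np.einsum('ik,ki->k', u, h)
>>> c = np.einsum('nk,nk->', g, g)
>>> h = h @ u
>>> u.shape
(11, 11)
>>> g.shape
(29, 11)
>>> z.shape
(7, 2)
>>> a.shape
(5, 2)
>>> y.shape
(2, 7)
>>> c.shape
()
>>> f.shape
(5, 2)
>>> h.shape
(11, 11)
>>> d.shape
(2, 5, 7)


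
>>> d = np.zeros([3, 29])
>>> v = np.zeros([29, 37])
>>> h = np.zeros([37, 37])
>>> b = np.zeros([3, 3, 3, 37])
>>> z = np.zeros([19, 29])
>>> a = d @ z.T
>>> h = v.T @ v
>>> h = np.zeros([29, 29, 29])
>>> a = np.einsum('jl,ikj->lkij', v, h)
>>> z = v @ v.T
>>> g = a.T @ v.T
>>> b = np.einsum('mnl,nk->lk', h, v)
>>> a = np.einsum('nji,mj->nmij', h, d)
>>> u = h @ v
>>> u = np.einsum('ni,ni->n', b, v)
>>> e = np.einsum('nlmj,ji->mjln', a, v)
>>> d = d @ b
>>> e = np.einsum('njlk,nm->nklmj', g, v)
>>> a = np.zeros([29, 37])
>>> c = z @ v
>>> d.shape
(3, 37)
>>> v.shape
(29, 37)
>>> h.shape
(29, 29, 29)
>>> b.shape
(29, 37)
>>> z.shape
(29, 29)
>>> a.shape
(29, 37)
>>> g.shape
(29, 29, 29, 29)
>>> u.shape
(29,)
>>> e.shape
(29, 29, 29, 37, 29)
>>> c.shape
(29, 37)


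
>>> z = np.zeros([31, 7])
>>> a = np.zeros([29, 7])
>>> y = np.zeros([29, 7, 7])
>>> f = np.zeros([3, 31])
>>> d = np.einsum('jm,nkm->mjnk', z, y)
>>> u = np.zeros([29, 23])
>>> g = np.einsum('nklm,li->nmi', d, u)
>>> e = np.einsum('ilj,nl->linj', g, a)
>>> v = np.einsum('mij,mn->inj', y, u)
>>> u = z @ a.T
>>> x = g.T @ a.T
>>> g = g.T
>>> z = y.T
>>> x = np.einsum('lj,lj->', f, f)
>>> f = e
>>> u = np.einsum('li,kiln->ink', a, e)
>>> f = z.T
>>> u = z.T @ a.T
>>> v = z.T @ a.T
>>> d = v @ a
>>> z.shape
(7, 7, 29)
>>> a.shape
(29, 7)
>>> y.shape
(29, 7, 7)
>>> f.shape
(29, 7, 7)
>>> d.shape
(29, 7, 7)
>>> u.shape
(29, 7, 29)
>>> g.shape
(23, 7, 7)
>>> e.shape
(7, 7, 29, 23)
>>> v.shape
(29, 7, 29)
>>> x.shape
()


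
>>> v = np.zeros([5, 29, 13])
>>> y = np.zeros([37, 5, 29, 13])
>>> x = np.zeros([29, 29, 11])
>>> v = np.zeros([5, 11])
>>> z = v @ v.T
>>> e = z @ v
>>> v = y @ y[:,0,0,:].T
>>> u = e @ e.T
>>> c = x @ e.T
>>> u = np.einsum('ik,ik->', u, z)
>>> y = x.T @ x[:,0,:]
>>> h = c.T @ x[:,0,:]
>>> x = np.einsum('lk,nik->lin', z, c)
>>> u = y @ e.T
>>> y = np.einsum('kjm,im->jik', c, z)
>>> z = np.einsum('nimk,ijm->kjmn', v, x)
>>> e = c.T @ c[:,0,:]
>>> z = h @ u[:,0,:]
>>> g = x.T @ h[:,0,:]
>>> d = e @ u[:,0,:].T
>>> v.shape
(37, 5, 29, 37)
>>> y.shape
(29, 5, 29)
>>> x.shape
(5, 29, 29)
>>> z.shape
(5, 29, 5)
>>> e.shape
(5, 29, 5)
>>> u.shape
(11, 29, 5)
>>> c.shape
(29, 29, 5)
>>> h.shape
(5, 29, 11)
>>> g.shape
(29, 29, 11)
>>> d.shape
(5, 29, 11)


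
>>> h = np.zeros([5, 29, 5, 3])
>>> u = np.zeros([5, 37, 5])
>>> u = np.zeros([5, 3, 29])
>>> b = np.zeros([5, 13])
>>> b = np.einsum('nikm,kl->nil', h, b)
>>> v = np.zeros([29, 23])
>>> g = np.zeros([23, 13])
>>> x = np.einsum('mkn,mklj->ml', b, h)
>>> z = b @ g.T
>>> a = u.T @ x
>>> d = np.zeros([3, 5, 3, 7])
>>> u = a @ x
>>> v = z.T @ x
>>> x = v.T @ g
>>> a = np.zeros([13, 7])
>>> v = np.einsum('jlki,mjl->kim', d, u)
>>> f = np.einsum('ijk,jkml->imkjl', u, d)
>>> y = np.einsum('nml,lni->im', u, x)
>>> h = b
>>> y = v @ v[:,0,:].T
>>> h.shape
(5, 29, 13)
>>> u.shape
(29, 3, 5)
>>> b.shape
(5, 29, 13)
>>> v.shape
(3, 7, 29)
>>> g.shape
(23, 13)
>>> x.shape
(5, 29, 13)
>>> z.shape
(5, 29, 23)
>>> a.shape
(13, 7)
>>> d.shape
(3, 5, 3, 7)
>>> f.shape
(29, 3, 5, 3, 7)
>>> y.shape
(3, 7, 3)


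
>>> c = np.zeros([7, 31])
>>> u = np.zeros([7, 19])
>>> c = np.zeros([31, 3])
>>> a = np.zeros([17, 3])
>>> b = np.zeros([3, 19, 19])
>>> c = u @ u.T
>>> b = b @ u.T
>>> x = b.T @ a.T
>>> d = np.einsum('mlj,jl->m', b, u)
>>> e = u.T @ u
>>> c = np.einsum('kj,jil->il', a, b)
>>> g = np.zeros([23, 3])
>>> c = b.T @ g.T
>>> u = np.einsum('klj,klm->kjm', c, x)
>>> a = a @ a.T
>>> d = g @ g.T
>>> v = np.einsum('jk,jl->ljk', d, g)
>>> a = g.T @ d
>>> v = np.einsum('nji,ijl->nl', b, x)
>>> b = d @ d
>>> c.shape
(7, 19, 23)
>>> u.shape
(7, 23, 17)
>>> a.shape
(3, 23)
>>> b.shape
(23, 23)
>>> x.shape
(7, 19, 17)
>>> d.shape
(23, 23)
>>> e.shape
(19, 19)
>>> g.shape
(23, 3)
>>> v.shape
(3, 17)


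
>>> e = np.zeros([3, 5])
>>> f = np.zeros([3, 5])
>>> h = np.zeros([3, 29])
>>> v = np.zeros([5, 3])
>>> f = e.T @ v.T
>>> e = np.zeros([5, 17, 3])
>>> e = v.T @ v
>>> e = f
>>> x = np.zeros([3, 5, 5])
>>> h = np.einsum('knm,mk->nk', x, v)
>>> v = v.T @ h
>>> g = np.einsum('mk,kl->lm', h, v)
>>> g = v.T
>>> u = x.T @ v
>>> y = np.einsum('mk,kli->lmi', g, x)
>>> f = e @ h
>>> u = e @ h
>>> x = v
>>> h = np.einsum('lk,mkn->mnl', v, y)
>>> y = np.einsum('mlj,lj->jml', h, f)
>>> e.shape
(5, 5)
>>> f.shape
(5, 3)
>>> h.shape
(5, 5, 3)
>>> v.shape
(3, 3)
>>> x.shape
(3, 3)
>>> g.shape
(3, 3)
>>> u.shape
(5, 3)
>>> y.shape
(3, 5, 5)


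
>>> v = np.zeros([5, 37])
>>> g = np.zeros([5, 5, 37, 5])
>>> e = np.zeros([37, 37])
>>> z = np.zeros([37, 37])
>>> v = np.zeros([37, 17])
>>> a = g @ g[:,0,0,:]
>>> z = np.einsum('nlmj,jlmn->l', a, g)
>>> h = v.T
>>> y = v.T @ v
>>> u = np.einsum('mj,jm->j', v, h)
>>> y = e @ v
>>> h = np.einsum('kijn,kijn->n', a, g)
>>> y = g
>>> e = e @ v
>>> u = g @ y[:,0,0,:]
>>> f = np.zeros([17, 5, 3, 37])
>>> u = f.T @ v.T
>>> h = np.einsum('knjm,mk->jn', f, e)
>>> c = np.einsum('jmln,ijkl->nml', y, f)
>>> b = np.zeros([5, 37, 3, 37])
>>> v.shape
(37, 17)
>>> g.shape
(5, 5, 37, 5)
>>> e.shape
(37, 17)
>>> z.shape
(5,)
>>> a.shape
(5, 5, 37, 5)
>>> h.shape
(3, 5)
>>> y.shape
(5, 5, 37, 5)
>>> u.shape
(37, 3, 5, 37)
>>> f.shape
(17, 5, 3, 37)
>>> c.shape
(5, 5, 37)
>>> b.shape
(5, 37, 3, 37)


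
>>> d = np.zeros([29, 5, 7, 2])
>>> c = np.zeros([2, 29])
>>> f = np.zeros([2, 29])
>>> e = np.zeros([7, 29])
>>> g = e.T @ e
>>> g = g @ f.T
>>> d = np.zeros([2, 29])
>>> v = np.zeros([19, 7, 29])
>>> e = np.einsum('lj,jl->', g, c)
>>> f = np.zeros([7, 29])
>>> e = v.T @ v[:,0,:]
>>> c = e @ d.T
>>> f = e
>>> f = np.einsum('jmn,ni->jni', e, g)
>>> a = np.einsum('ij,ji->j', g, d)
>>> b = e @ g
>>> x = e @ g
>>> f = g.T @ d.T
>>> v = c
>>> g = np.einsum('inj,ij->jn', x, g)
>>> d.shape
(2, 29)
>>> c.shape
(29, 7, 2)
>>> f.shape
(2, 2)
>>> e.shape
(29, 7, 29)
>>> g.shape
(2, 7)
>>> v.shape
(29, 7, 2)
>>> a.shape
(2,)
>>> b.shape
(29, 7, 2)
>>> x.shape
(29, 7, 2)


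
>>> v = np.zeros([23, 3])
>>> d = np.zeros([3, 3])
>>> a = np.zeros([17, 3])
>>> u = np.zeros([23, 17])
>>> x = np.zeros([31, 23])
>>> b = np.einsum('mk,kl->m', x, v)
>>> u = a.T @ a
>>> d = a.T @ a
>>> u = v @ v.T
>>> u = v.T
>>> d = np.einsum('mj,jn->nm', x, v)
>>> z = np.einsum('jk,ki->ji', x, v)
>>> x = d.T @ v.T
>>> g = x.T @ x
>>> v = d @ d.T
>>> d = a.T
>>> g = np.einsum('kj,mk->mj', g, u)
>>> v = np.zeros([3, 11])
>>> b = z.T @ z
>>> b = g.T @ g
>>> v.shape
(3, 11)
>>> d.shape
(3, 17)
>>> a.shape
(17, 3)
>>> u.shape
(3, 23)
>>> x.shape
(31, 23)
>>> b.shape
(23, 23)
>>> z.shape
(31, 3)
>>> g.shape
(3, 23)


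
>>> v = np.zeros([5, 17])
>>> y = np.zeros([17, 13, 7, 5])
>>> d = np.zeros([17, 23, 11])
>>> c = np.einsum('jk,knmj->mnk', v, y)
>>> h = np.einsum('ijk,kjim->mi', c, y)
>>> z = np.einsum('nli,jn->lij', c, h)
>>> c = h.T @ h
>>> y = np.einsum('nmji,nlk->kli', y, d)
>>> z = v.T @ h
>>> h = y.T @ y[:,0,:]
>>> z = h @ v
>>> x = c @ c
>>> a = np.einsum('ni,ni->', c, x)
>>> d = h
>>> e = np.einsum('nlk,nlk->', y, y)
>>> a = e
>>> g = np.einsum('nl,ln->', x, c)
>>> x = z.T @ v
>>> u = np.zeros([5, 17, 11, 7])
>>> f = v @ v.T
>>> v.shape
(5, 17)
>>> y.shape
(11, 23, 5)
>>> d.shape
(5, 23, 5)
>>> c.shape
(7, 7)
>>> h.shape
(5, 23, 5)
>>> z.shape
(5, 23, 17)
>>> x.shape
(17, 23, 17)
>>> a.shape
()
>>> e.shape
()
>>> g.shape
()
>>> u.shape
(5, 17, 11, 7)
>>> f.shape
(5, 5)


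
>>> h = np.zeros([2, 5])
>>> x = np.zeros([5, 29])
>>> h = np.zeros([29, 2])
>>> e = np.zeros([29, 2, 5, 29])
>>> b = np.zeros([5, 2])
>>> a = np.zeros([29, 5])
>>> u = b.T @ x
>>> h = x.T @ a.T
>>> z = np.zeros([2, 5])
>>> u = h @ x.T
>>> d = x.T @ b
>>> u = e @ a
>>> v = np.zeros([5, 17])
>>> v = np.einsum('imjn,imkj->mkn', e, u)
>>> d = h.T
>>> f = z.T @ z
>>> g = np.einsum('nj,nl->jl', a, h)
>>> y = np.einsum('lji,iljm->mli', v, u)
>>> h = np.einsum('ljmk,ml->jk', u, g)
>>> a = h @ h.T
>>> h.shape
(2, 5)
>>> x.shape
(5, 29)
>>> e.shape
(29, 2, 5, 29)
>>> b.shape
(5, 2)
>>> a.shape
(2, 2)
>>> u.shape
(29, 2, 5, 5)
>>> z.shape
(2, 5)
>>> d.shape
(29, 29)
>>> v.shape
(2, 5, 29)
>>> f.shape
(5, 5)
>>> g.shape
(5, 29)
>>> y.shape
(5, 2, 29)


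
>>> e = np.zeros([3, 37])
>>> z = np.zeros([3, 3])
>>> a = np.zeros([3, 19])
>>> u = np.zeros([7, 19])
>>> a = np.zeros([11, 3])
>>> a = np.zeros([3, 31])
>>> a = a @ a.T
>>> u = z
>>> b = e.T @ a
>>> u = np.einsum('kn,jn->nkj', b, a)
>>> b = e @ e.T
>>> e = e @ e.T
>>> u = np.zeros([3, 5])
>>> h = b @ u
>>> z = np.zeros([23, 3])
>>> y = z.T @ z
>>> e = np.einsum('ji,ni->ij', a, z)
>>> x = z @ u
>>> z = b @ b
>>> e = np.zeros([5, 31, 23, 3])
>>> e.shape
(5, 31, 23, 3)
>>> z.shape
(3, 3)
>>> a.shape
(3, 3)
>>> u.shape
(3, 5)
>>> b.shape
(3, 3)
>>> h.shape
(3, 5)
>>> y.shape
(3, 3)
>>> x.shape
(23, 5)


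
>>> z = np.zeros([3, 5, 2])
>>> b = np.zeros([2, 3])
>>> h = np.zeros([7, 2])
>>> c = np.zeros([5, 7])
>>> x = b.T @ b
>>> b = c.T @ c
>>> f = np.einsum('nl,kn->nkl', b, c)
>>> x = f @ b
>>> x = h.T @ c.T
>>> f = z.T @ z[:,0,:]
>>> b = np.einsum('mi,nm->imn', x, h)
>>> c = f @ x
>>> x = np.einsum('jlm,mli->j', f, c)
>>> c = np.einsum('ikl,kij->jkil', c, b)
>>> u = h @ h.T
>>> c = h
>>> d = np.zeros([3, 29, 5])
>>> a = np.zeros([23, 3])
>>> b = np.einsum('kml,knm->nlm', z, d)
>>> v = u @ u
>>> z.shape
(3, 5, 2)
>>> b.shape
(29, 2, 5)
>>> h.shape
(7, 2)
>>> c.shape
(7, 2)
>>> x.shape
(2,)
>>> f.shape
(2, 5, 2)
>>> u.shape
(7, 7)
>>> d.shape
(3, 29, 5)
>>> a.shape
(23, 3)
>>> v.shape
(7, 7)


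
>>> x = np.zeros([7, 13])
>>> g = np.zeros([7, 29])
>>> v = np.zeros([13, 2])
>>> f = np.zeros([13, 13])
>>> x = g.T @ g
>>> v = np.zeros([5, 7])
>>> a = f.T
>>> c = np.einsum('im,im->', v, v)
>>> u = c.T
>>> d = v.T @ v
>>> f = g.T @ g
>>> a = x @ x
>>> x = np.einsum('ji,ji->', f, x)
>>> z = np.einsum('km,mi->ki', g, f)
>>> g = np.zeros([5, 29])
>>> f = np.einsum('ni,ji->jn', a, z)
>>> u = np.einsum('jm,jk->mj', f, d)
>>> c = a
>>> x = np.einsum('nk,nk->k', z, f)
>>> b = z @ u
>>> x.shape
(29,)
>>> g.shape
(5, 29)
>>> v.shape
(5, 7)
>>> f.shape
(7, 29)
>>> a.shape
(29, 29)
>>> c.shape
(29, 29)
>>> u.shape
(29, 7)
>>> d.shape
(7, 7)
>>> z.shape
(7, 29)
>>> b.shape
(7, 7)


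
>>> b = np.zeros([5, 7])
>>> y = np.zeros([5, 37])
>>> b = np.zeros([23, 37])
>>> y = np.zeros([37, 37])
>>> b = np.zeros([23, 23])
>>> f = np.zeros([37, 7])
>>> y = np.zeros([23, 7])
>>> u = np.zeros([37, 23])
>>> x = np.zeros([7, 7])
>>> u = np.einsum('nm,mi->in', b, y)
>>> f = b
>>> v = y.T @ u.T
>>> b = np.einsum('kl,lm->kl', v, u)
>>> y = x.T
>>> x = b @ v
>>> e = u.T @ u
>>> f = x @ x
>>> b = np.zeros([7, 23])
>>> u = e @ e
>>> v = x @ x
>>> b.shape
(7, 23)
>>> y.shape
(7, 7)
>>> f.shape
(7, 7)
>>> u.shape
(23, 23)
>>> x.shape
(7, 7)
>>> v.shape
(7, 7)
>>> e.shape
(23, 23)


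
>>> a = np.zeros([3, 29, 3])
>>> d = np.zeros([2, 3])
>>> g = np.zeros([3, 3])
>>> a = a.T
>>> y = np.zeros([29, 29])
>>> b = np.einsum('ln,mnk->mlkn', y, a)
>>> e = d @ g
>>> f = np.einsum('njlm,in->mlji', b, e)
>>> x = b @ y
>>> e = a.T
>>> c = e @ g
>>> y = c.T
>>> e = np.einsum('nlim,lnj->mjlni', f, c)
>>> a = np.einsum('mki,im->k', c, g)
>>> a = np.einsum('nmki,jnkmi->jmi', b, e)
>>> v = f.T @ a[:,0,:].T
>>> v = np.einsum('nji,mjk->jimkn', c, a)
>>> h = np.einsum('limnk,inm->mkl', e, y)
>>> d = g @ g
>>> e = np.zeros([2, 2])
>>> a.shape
(2, 29, 29)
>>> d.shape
(3, 3)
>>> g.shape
(3, 3)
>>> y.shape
(3, 29, 3)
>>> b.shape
(3, 29, 3, 29)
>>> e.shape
(2, 2)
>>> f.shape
(29, 3, 29, 2)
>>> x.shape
(3, 29, 3, 29)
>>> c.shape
(3, 29, 3)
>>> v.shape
(29, 3, 2, 29, 3)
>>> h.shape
(3, 29, 2)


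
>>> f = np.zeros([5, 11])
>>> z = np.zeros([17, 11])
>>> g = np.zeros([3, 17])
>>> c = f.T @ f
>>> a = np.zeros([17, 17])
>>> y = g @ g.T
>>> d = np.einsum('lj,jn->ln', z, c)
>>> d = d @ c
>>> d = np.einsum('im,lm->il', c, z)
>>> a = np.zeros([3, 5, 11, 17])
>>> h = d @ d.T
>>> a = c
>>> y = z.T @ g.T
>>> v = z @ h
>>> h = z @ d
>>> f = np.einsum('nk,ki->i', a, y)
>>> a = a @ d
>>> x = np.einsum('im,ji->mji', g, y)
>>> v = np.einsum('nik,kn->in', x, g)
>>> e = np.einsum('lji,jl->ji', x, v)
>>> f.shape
(3,)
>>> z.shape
(17, 11)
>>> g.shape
(3, 17)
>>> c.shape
(11, 11)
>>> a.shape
(11, 17)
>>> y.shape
(11, 3)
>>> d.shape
(11, 17)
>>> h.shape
(17, 17)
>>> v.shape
(11, 17)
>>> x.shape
(17, 11, 3)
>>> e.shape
(11, 3)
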